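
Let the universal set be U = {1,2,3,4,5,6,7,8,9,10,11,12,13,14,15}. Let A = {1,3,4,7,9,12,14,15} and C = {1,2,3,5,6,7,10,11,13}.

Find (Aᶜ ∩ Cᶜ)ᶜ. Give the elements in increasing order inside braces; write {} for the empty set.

Aᶜ = {2,5,6,8,10,11,13}
Cᶜ = {4,8,9,12,14,15}
Aᶜ ∩ Cᶜ = {8}
(Aᶜ ∩ Cᶜ)ᶜ = {1,2,3,4,5,6,7,9,10,11,12,13,14,15}

{1,2,3,4,5,6,7,9,10,11,12,13,14,15}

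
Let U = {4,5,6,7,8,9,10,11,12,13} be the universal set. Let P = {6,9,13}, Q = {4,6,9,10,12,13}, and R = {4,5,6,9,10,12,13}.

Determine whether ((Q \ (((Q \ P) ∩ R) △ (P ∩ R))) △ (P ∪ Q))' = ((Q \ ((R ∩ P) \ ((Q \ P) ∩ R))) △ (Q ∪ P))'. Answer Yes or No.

No

Q \ P = {4,10,12}
(Q \ P) ∩ R = {4,10,12}
P ∩ R = {6,9,13}
((Q \ P) ∩ R) △ (P ∩ R) = {4,6,9,10,12,13}
Q \ (((Q \ P) ∩ R) △ (P ∩ R)) = {}
P ∪ Q = {4,6,9,10,12,13}
(Q \ (((Q \ P) ∩ R) △ (P ∩ R))) △ (P ∪ Q) = {4,6,9,10,12,13}
((Q \ (((Q \ P) ∩ R) △ (P ∩ R))) △ (P ∪ Q))' = {5,7,8,11}
R ∩ P = {6,9,13}
(R ∩ P) \ ((Q \ P) ∩ R) = {6,9,13}
Q \ ((R ∩ P) \ ((Q \ P) ∩ R)) = {4,10,12}
Q ∪ P = {4,6,9,10,12,13}
(Q \ ((R ∩ P) \ ((Q \ P) ∩ R))) △ (Q ∪ P) = {6,9,13}
((Q \ ((R ∩ P) \ ((Q \ P) ∩ R))) △ (Q ∪ P))' = {4,5,7,8,10,11,12}
4 ∈ ((Q \ ((R ∩ P) \ ((Q \ P) ∩ R))) △ (Q ∪ P))' but 4 ∉ ((Q \ (((Q \ P) ∩ R) △ (P ∩ R))) △ (P ∪ Q))', so they differ.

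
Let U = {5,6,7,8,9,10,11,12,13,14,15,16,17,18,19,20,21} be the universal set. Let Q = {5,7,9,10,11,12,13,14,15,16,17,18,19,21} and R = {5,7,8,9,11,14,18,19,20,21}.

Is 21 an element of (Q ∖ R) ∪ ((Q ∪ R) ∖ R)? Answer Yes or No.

21 ∈ Q and 21 ∈ R, so 21 ∉ Q ∖ R
21 ∈ Q and 21 ∈ R, so 21 ∈ Q ∪ R
21 ∈ (Q ∪ R) and 21 ∈ R, so 21 ∉ (Q ∪ R) ∖ R
21 ∉ (Q ∖ R) and 21 ∉ ((Q ∪ R) ∖ R), so 21 ∉ (Q ∖ R) ∪ ((Q ∪ R) ∖ R)

No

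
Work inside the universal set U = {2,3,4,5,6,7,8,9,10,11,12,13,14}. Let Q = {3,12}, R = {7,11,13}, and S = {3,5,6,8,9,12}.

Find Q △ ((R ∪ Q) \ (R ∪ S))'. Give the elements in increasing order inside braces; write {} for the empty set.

R ∪ Q = {3,7,11,12,13}
R ∪ S = {3,5,6,7,8,9,11,12,13}
(R ∪ Q) \ (R ∪ S) = {}
((R ∪ Q) \ (R ∪ S))' = {2,3,4,5,6,7,8,9,10,11,12,13,14}
Q △ ((R ∪ Q) \ (R ∪ S))' = {2,4,5,6,7,8,9,10,11,13,14}

{2,4,5,6,7,8,9,10,11,13,14}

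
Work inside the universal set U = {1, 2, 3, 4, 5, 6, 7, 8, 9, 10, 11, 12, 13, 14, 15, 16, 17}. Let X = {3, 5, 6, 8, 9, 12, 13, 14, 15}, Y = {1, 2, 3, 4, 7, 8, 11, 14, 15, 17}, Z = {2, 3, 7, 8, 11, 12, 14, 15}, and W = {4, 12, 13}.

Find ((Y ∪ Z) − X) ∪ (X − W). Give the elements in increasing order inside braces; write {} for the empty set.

Y ∪ Z = {1, 2, 3, 4, 7, 8, 11, 12, 14, 15, 17}
(Y ∪ Z) − X = {1, 2, 4, 7, 11, 17}
X − W = {3, 5, 6, 8, 9, 14, 15}
((Y ∪ Z) − X) ∪ (X − W) = {1, 2, 3, 4, 5, 6, 7, 8, 9, 11, 14, 15, 17}

{1, 2, 3, 4, 5, 6, 7, 8, 9, 11, 14, 15, 17}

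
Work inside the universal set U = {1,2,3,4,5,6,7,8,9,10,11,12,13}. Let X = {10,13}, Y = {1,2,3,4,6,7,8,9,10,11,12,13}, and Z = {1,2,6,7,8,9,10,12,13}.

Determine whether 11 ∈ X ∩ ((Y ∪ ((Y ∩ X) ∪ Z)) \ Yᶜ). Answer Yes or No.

11 ∈ Y and 11 ∉ X, so 11 ∉ Y ∩ X
11 ∉ (Y ∩ X) and 11 ∉ Z, so 11 ∉ (Y ∩ X) ∪ Z
11 ∈ Y and 11 ∉ ((Y ∩ X) ∪ Z), so 11 ∈ Y ∪ ((Y ∩ X) ∪ Z)
11 ∈ Y, so 11 ∉ Yᶜ
11 ∈ (Y ∪ ((Y ∩ X) ∪ Z)) and 11 ∉ Yᶜ, so 11 ∈ (Y ∪ ((Y ∩ X) ∪ Z)) \ Yᶜ
11 ∉ X and 11 ∈ ((Y ∪ ((Y ∩ X) ∪ Z)) \ Yᶜ), so 11 ∉ X ∩ ((Y ∪ ((Y ∩ X) ∪ Z)) \ Yᶜ)

No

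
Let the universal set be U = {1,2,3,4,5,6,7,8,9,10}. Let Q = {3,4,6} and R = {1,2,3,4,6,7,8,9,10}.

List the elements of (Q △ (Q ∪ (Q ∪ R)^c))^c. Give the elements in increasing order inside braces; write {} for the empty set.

{1,2,3,4,6,7,8,9,10}

Q ∪ R = {1,2,3,4,6,7,8,9,10}
(Q ∪ R)^c = {5}
Q ∪ (Q ∪ R)^c = {3,4,5,6}
Q △ (Q ∪ (Q ∪ R)^c) = {5}
(Q △ (Q ∪ (Q ∪ R)^c))^c = {1,2,3,4,6,7,8,9,10}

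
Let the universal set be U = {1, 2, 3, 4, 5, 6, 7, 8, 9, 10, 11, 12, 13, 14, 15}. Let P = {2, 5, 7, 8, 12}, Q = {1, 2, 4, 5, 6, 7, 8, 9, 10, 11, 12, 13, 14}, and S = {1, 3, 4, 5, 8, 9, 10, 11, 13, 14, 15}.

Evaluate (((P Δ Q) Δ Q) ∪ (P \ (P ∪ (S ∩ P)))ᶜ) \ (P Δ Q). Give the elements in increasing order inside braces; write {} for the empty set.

P Δ Q = {1, 4, 6, 9, 10, 11, 13, 14}
(P Δ Q) Δ Q = {2, 5, 7, 8, 12}
S ∩ P = {5, 8}
P ∪ (S ∩ P) = {2, 5, 7, 8, 12}
P \ (P ∪ (S ∩ P)) = {}
(P \ (P ∪ (S ∩ P)))ᶜ = {1, 2, 3, 4, 5, 6, 7, 8, 9, 10, 11, 12, 13, 14, 15}
((P Δ Q) Δ Q) ∪ (P \ (P ∪ (S ∩ P)))ᶜ = {1, 2, 3, 4, 5, 6, 7, 8, 9, 10, 11, 12, 13, 14, 15}
(((P Δ Q) Δ Q) ∪ (P \ (P ∪ (S ∩ P)))ᶜ) \ (P Δ Q) = {2, 3, 5, 7, 8, 12, 15}

{2, 3, 5, 7, 8, 12, 15}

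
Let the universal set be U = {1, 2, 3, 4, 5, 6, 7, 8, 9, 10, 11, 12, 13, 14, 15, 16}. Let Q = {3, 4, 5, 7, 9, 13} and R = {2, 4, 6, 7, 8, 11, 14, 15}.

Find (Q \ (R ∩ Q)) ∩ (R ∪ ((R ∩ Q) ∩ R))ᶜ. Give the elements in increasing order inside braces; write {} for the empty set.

{3, 5, 9, 13}

R ∩ Q = {4, 7}
Q \ (R ∩ Q) = {3, 5, 9, 13}
(R ∩ Q) ∩ R = {4, 7}
R ∪ ((R ∩ Q) ∩ R) = {2, 4, 6, 7, 8, 11, 14, 15}
(R ∪ ((R ∩ Q) ∩ R))ᶜ = {1, 3, 5, 9, 10, 12, 13, 16}
(Q \ (R ∩ Q)) ∩ (R ∪ ((R ∩ Q) ∩ R))ᶜ = {3, 5, 9, 13}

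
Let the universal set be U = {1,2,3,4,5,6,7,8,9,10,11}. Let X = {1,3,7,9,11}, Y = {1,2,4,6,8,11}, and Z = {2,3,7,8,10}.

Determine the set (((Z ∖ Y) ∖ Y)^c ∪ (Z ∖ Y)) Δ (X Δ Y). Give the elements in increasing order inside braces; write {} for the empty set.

Z ∖ Y = {3,7,10}
(Z ∖ Y) ∖ Y = {3,7,10}
((Z ∖ Y) ∖ Y)^c = {1,2,4,5,6,8,9,11}
((Z ∖ Y) ∖ Y)^c ∪ (Z ∖ Y) = {1,2,3,4,5,6,7,8,9,10,11}
X Δ Y = {2,3,4,6,7,8,9}
(((Z ∖ Y) ∖ Y)^c ∪ (Z ∖ Y)) Δ (X Δ Y) = {1,5,10,11}

{1,5,10,11}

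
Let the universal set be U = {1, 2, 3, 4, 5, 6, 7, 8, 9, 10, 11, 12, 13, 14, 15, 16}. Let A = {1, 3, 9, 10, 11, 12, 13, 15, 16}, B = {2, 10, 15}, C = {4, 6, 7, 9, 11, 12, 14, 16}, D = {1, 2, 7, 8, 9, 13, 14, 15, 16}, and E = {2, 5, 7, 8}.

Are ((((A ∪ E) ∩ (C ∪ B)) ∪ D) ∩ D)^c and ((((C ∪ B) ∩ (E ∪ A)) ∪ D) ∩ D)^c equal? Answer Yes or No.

A ∪ E = {1, 2, 3, 5, 7, 8, 9, 10, 11, 12, 13, 15, 16}
C ∪ B = {2, 4, 6, 7, 9, 10, 11, 12, 14, 15, 16}
(A ∪ E) ∩ (C ∪ B) = {2, 7, 9, 10, 11, 12, 15, 16}
((A ∪ E) ∩ (C ∪ B)) ∪ D = {1, 2, 7, 8, 9, 10, 11, 12, 13, 14, 15, 16}
(((A ∪ E) ∩ (C ∪ B)) ∪ D) ∩ D = {1, 2, 7, 8, 9, 13, 14, 15, 16}
((((A ∪ E) ∩ (C ∪ B)) ∪ D) ∩ D)^c = {3, 4, 5, 6, 10, 11, 12}
E ∪ A = {1, 2, 3, 5, 7, 8, 9, 10, 11, 12, 13, 15, 16}
(C ∪ B) ∩ (E ∪ A) = {2, 7, 9, 10, 11, 12, 15, 16}
((C ∪ B) ∩ (E ∪ A)) ∪ D = {1, 2, 7, 8, 9, 10, 11, 12, 13, 14, 15, 16}
(((C ∪ B) ∩ (E ∪ A)) ∪ D) ∩ D = {1, 2, 7, 8, 9, 13, 14, 15, 16}
((((C ∪ B) ∩ (E ∪ A)) ∪ D) ∩ D)^c = {3, 4, 5, 6, 10, 11, 12}
Both equal {3, 4, 5, 6, 10, 11, 12}, so ((((A ∪ E) ∩ (C ∪ B)) ∪ D) ∩ D)^c = ((((C ∪ B) ∩ (E ∪ A)) ∪ D) ∩ D)^c.

Yes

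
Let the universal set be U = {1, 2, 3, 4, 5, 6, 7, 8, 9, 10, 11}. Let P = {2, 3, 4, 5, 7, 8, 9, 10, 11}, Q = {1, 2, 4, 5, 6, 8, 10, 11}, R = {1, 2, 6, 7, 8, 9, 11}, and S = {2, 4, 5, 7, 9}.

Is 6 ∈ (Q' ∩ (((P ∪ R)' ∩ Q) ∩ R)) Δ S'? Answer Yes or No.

6 ∈ Q, so 6 ∉ Q'
6 ∉ P and 6 ∈ R, so 6 ∈ P ∪ R
6 ∉ (P ∪ R)' since 6 ∈ (P ∪ R)
6 ∉ (P ∪ R)' and 6 ∈ Q, so 6 ∉ (P ∪ R)' ∩ Q
6 ∉ ((P ∪ R)' ∩ Q) and 6 ∈ R, so 6 ∉ ((P ∪ R)' ∩ Q) ∩ R
6 ∉ Q' and 6 ∉ (((P ∪ R)' ∩ Q) ∩ R), so 6 ∉ Q' ∩ (((P ∪ R)' ∩ Q) ∩ R)
6 ∉ S, so 6 ∈ S'
6 ∉ (Q' ∩ (((P ∪ R)' ∩ Q) ∩ R)) and 6 ∈ S', so 6 ∈ (Q' ∩ (((P ∪ R)' ∩ Q) ∩ R)) Δ S'

Yes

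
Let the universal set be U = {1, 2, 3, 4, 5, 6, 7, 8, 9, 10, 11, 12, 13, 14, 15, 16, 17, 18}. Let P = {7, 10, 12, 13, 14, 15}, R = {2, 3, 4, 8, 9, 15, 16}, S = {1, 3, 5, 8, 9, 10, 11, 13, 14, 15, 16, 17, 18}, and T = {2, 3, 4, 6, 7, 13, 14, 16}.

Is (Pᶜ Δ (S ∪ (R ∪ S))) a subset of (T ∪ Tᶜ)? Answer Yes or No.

Yes

Pᶜ = {1, 2, 3, 4, 5, 6, 8, 9, 11, 16, 17, 18}
R ∪ S = {1, 2, 3, 4, 5, 8, 9, 10, 11, 13, 14, 15, 16, 17, 18}
S ∪ (R ∪ S) = {1, 2, 3, 4, 5, 8, 9, 10, 11, 13, 14, 15, 16, 17, 18}
Pᶜ Δ (S ∪ (R ∪ S)) = {6, 10, 13, 14, 15}
Tᶜ = {1, 5, 8, 9, 10, 11, 12, 15, 17, 18}
T ∪ Tᶜ = {1, 2, 3, 4, 5, 6, 7, 8, 9, 10, 11, 12, 13, 14, 15, 16, 17, 18}
Every element of {6, 10, 13, 14, 15} is in {1, 2, 3, 4, 5, 6, 7, 8, 9, 10, 11, 12, 13, 14, 15, 16, 17, 18}, so Pᶜ Δ (S ∪ (R ∪ S)) ⊆ T ∪ Tᶜ.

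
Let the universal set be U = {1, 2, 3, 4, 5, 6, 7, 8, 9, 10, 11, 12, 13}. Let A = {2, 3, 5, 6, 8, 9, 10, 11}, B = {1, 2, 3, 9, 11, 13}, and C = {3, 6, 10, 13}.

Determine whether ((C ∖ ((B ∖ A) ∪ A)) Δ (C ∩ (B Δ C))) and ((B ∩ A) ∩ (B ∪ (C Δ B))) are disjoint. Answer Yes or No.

B ∖ A = {1, 13}
(B ∖ A) ∪ A = {1, 2, 3, 5, 6, 8, 9, 10, 11, 13}
C ∖ ((B ∖ A) ∪ A) = {}
B Δ C = {1, 2, 6, 9, 10, 11}
C ∩ (B Δ C) = {6, 10}
(C ∖ ((B ∖ A) ∪ A)) Δ (C ∩ (B Δ C)) = {6, 10}
B ∩ A = {2, 3, 9, 11}
C Δ B = {1, 2, 6, 9, 10, 11}
B ∪ (C Δ B) = {1, 2, 3, 6, 9, 10, 11, 13}
(B ∩ A) ∩ (B ∪ (C Δ B)) = {2, 3, 9, 11}
{6, 10} and {2, 3, 9, 11} share no elements.

Yes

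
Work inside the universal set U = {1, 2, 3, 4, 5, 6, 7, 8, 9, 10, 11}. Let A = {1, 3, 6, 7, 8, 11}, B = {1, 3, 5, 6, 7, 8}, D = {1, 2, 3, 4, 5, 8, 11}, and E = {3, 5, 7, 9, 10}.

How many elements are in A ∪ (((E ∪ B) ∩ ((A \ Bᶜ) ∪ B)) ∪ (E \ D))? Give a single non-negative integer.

9

E ∪ B = {1, 3, 5, 6, 7, 8, 9, 10}
Bᶜ = {2, 4, 9, 10, 11}
A \ Bᶜ = {1, 3, 6, 7, 8}
(A \ Bᶜ) ∪ B = {1, 3, 5, 6, 7, 8}
(E ∪ B) ∩ ((A \ Bᶜ) ∪ B) = {1, 3, 5, 6, 7, 8}
E \ D = {7, 9, 10}
((E ∪ B) ∩ ((A \ Bᶜ) ∪ B)) ∪ (E \ D) = {1, 3, 5, 6, 7, 8, 9, 10}
A ∪ (((E ∪ B) ∩ ((A \ Bᶜ) ∪ B)) ∪ (E \ D)) = {1, 3, 5, 6, 7, 8, 9, 10, 11}
|A ∪ (((E ∪ B) ∩ ((A \ Bᶜ) ∪ B)) ∪ (E \ D))| = 9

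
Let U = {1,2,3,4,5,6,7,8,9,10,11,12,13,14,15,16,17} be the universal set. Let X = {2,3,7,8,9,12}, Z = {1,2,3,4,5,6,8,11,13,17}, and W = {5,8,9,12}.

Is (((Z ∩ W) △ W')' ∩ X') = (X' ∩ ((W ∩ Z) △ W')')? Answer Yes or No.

Yes

Z ∩ W = {5,8}
W' = {1,2,3,4,6,7,10,11,13,14,15,16,17}
(Z ∩ W) △ W' = {1,2,3,4,5,6,7,8,10,11,13,14,15,16,17}
((Z ∩ W) △ W')' = {9,12}
X' = {1,4,5,6,10,11,13,14,15,16,17}
((Z ∩ W) △ W')' ∩ X' = {}
W ∩ Z = {5,8}
(W ∩ Z) △ W' = {1,2,3,4,5,6,7,8,10,11,13,14,15,16,17}
((W ∩ Z) △ W')' = {9,12}
X' ∩ ((W ∩ Z) △ W')' = {}
Both equal {}, so ((Z ∩ W) △ W')' ∩ X' = X' ∩ ((W ∩ Z) △ W')'.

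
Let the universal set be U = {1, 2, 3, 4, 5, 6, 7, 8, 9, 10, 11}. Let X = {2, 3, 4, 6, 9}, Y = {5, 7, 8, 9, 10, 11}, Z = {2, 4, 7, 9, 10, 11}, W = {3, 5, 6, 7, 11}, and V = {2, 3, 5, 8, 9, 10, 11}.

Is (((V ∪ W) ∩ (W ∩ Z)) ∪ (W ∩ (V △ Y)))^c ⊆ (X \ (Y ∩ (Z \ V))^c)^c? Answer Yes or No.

V ∪ W = {2, 3, 5, 6, 7, 8, 9, 10, 11}
W ∩ Z = {7, 11}
(V ∪ W) ∩ (W ∩ Z) = {7, 11}
V △ Y = {2, 3, 7}
W ∩ (V △ Y) = {3, 7}
((V ∪ W) ∩ (W ∩ Z)) ∪ (W ∩ (V △ Y)) = {3, 7, 11}
(((V ∪ W) ∩ (W ∩ Z)) ∪ (W ∩ (V △ Y)))^c = {1, 2, 4, 5, 6, 8, 9, 10}
Z \ V = {4, 7}
Y ∩ (Z \ V) = {7}
(Y ∩ (Z \ V))^c = {1, 2, 3, 4, 5, 6, 8, 9, 10, 11}
X \ (Y ∩ (Z \ V))^c = {}
(X \ (Y ∩ (Z \ V))^c)^c = {1, 2, 3, 4, 5, 6, 7, 8, 9, 10, 11}
Every element of {1, 2, 4, 5, 6, 8, 9, 10} is in {1, 2, 3, 4, 5, 6, 7, 8, 9, 10, 11}, so (((V ∪ W) ∩ (W ∩ Z)) ∪ (W ∩ (V △ Y)))^c ⊆ (X \ (Y ∩ (Z \ V))^c)^c.

Yes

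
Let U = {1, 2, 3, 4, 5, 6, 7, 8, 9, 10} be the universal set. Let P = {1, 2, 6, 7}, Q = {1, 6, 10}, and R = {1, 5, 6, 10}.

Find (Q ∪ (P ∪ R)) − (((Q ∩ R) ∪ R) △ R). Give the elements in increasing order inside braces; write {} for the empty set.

P ∪ R = {1, 2, 5, 6, 7, 10}
Q ∪ (P ∪ R) = {1, 2, 5, 6, 7, 10}
Q ∩ R = {1, 6, 10}
(Q ∩ R) ∪ R = {1, 5, 6, 10}
((Q ∩ R) ∪ R) △ R = {}
(Q ∪ (P ∪ R)) − (((Q ∩ R) ∪ R) △ R) = {1, 2, 5, 6, 7, 10}

{1, 2, 5, 6, 7, 10}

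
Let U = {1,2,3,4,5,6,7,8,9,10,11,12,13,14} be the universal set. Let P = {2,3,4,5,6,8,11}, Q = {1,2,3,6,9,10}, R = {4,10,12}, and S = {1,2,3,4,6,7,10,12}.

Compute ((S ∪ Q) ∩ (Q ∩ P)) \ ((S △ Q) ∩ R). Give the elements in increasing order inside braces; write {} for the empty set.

{2,3,6}

S ∪ Q = {1,2,3,4,6,7,9,10,12}
Q ∩ P = {2,3,6}
(S ∪ Q) ∩ (Q ∩ P) = {2,3,6}
S △ Q = {4,7,9,12}
(S △ Q) ∩ R = {4,12}
((S ∪ Q) ∩ (Q ∩ P)) \ ((S △ Q) ∩ R) = {2,3,6}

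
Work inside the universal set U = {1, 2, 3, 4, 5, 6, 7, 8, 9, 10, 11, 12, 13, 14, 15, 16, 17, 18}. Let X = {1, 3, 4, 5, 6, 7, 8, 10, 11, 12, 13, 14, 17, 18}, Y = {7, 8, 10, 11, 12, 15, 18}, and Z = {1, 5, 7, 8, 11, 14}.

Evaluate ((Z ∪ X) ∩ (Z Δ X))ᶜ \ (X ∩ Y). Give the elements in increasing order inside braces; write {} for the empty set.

Z ∪ X = {1, 3, 4, 5, 6, 7, 8, 10, 11, 12, 13, 14, 17, 18}
Z Δ X = {3, 4, 6, 10, 12, 13, 17, 18}
(Z ∪ X) ∩ (Z Δ X) = {3, 4, 6, 10, 12, 13, 17, 18}
((Z ∪ X) ∩ (Z Δ X))ᶜ = {1, 2, 5, 7, 8, 9, 11, 14, 15, 16}
X ∩ Y = {7, 8, 10, 11, 12, 18}
((Z ∪ X) ∩ (Z Δ X))ᶜ \ (X ∩ Y) = {1, 2, 5, 9, 14, 15, 16}

{1, 2, 5, 9, 14, 15, 16}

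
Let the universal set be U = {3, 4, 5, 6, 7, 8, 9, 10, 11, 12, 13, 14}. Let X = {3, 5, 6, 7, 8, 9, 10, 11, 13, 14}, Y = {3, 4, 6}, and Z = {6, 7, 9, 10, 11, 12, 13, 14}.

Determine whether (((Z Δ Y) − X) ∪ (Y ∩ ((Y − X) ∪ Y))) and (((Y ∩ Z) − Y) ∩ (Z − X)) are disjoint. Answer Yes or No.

Yes

Z Δ Y = {3, 4, 7, 9, 10, 11, 12, 13, 14}
(Z Δ Y) − X = {4, 12}
Y − X = {4}
(Y − X) ∪ Y = {3, 4, 6}
Y ∩ ((Y − X) ∪ Y) = {3, 4, 6}
((Z Δ Y) − X) ∪ (Y ∩ ((Y − X) ∪ Y)) = {3, 4, 6, 12}
Y ∩ Z = {6}
(Y ∩ Z) − Y = {}
Z − X = {12}
((Y ∩ Z) − Y) ∩ (Z − X) = {}
{3, 4, 6, 12} and {} share no elements.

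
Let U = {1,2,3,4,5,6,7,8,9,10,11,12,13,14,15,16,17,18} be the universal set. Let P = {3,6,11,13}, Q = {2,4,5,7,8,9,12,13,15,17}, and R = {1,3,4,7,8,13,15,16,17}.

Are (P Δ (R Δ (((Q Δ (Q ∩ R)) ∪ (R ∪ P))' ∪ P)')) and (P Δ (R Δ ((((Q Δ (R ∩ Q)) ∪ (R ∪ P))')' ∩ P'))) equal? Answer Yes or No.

Yes

Q ∩ R = {4,7,8,13,15,17}
Q Δ (Q ∩ R) = {2,5,9,12}
R ∪ P = {1,3,4,6,7,8,11,13,15,16,17}
(Q Δ (Q ∩ R)) ∪ (R ∪ P) = {1,2,3,4,5,6,7,8,9,11,12,13,15,16,17}
((Q Δ (Q ∩ R)) ∪ (R ∪ P))' = {10,14,18}
((Q Δ (Q ∩ R)) ∪ (R ∪ P))' ∪ P = {3,6,10,11,13,14,18}
(((Q Δ (Q ∩ R)) ∪ (R ∪ P))' ∪ P)' = {1,2,4,5,7,8,9,12,15,16,17}
R Δ (((Q Δ (Q ∩ R)) ∪ (R ∪ P))' ∪ P)' = {2,3,5,9,12,13}
P Δ (R Δ (((Q Δ (Q ∩ R)) ∪ (R ∪ P))' ∪ P)') = {2,5,6,9,11,12}
R ∩ Q = {4,7,8,13,15,17}
Q Δ (R ∩ Q) = {2,5,9,12}
(Q Δ (R ∩ Q)) ∪ (R ∪ P) = {1,2,3,4,5,6,7,8,9,11,12,13,15,16,17}
((Q Δ (R ∩ Q)) ∪ (R ∪ P))' = {10,14,18}
(((Q Δ (R ∩ Q)) ∪ (R ∪ P))')' = {1,2,3,4,5,6,7,8,9,11,12,13,15,16,17}
P' = {1,2,4,5,7,8,9,10,12,14,15,16,17,18}
(((Q Δ (R ∩ Q)) ∪ (R ∪ P))')' ∩ P' = {1,2,4,5,7,8,9,12,15,16,17}
R Δ ((((Q Δ (R ∩ Q)) ∪ (R ∪ P))')' ∩ P') = {2,3,5,9,12,13}
P Δ (R Δ ((((Q Δ (R ∩ Q)) ∪ (R ∪ P))')' ∩ P')) = {2,5,6,9,11,12}
Both equal {2,5,6,9,11,12}, so P Δ (R Δ (((Q Δ (Q ∩ R)) ∪ (R ∪ P))' ∪ P)') = P Δ (R Δ ((((Q Δ (R ∩ Q)) ∪ (R ∪ P))')' ∩ P')).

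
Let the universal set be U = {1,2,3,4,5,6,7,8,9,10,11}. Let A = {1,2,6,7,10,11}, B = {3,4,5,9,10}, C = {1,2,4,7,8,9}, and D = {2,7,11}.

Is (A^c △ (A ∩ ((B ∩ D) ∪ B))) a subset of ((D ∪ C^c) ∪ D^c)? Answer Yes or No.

A^c = {3,4,5,8,9}
B ∩ D = {}
(B ∩ D) ∪ B = {3,4,5,9,10}
A ∩ ((B ∩ D) ∪ B) = {10}
A^c △ (A ∩ ((B ∩ D) ∪ B)) = {3,4,5,8,9,10}
C^c = {3,5,6,10,11}
D ∪ C^c = {2,3,5,6,7,10,11}
D^c = {1,3,4,5,6,8,9,10}
(D ∪ C^c) ∪ D^c = {1,2,3,4,5,6,7,8,9,10,11}
Every element of {3,4,5,8,9,10} is in {1,2,3,4,5,6,7,8,9,10,11}, so A^c △ (A ∩ ((B ∩ D) ∪ B)) ⊆ (D ∪ C^c) ∪ D^c.

Yes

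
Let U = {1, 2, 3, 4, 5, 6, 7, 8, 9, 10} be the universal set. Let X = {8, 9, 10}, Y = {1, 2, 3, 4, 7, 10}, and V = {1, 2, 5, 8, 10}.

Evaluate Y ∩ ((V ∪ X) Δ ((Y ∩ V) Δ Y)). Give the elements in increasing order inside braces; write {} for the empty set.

{1, 2, 3, 4, 7, 10}

V ∪ X = {1, 2, 5, 8, 9, 10}
Y ∩ V = {1, 2, 10}
(Y ∩ V) Δ Y = {3, 4, 7}
(V ∪ X) Δ ((Y ∩ V) Δ Y) = {1, 2, 3, 4, 5, 7, 8, 9, 10}
Y ∩ ((V ∪ X) Δ ((Y ∩ V) Δ Y)) = {1, 2, 3, 4, 7, 10}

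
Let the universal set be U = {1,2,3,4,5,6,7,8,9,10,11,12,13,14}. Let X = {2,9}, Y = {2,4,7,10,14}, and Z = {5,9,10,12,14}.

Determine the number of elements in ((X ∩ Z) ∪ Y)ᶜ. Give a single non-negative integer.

X ∩ Z = {9}
(X ∩ Z) ∪ Y = {2,4,7,9,10,14}
((X ∩ Z) ∪ Y)ᶜ = {1,3,5,6,8,11,12,13}
|((X ∩ Z) ∪ Y)ᶜ| = 8

8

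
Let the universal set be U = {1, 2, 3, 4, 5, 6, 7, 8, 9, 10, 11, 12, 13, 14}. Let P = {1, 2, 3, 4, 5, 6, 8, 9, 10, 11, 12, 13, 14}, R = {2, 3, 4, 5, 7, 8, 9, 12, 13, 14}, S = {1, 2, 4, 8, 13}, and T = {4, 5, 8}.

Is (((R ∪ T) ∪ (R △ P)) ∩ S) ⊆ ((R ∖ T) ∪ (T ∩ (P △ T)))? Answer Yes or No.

R ∪ T = {2, 3, 4, 5, 7, 8, 9, 12, 13, 14}
R △ P = {1, 6, 7, 10, 11}
(R ∪ T) ∪ (R △ P) = {1, 2, 3, 4, 5, 6, 7, 8, 9, 10, 11, 12, 13, 14}
((R ∪ T) ∪ (R △ P)) ∩ S = {1, 2, 4, 8, 13}
R ∖ T = {2, 3, 7, 9, 12, 13, 14}
P △ T = {1, 2, 3, 6, 9, 10, 11, 12, 13, 14}
T ∩ (P △ T) = {}
(R ∖ T) ∪ (T ∩ (P △ T)) = {2, 3, 7, 9, 12, 13, 14}
1 ∈ ((R ∪ T) ∪ (R △ P)) ∩ S but 1 ∉ (R ∖ T) ∪ (T ∩ (P △ T)), so the inclusion fails.

No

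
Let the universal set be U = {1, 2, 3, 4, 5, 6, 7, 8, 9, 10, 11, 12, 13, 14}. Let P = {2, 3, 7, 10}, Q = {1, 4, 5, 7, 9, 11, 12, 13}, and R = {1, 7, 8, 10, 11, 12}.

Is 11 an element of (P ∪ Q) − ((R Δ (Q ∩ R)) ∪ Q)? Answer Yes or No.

No

11 ∉ P and 11 ∈ Q, so 11 ∈ P ∪ Q
11 ∈ Q and 11 ∈ R, so 11 ∈ Q ∩ R
11 ∈ R and 11 ∈ (Q ∩ R), so 11 ∉ R Δ (Q ∩ R)
11 ∉ (R Δ (Q ∩ R)) and 11 ∈ Q, so 11 ∈ (R Δ (Q ∩ R)) ∪ Q
11 ∈ (P ∪ Q) and 11 ∈ ((R Δ (Q ∩ R)) ∪ Q), so 11 ∉ (P ∪ Q) − ((R Δ (Q ∩ R)) ∪ Q)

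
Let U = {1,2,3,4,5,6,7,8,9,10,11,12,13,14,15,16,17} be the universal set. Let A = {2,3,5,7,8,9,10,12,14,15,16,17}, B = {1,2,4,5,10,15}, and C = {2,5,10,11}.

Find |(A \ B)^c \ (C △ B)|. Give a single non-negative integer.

5

A \ B = {3,7,8,9,12,14,16,17}
(A \ B)^c = {1,2,4,5,6,10,11,13,15}
C △ B = {1,4,11,15}
(A \ B)^c \ (C △ B) = {2,5,6,10,13}
|(A \ B)^c \ (C △ B)| = 5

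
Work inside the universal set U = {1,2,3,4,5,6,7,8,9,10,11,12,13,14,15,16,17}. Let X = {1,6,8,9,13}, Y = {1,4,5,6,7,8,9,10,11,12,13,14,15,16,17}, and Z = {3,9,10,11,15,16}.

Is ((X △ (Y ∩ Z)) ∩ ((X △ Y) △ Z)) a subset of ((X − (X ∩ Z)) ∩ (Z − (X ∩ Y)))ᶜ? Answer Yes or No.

Yes

Y ∩ Z = {9,10,11,15,16}
X △ (Y ∩ Z) = {1,6,8,10,11,13,15,16}
X △ Y = {4,5,7,10,11,12,14,15,16,17}
(X △ Y) △ Z = {3,4,5,7,9,12,14,17}
(X △ (Y ∩ Z)) ∩ ((X △ Y) △ Z) = {}
X ∩ Z = {9}
X − (X ∩ Z) = {1,6,8,13}
X ∩ Y = {1,6,8,9,13}
Z − (X ∩ Y) = {3,10,11,15,16}
(X − (X ∩ Z)) ∩ (Z − (X ∩ Y)) = {}
((X − (X ∩ Z)) ∩ (Z − (X ∩ Y)))ᶜ = {1,2,3,4,5,6,7,8,9,10,11,12,13,14,15,16,17}
Every element of {} is in {1,2,3,4,5,6,7,8,9,10,11,12,13,14,15,16,17}, so (X △ (Y ∩ Z)) ∩ ((X △ Y) △ Z) ⊆ ((X − (X ∩ Z)) ∩ (Z − (X ∩ Y)))ᶜ.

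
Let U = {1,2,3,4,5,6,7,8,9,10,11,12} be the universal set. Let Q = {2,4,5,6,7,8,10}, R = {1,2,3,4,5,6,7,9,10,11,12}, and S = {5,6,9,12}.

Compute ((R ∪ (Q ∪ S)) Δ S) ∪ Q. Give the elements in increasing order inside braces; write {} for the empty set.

{1,2,3,4,5,6,7,8,10,11}

Q ∪ S = {2,4,5,6,7,8,9,10,12}
R ∪ (Q ∪ S) = {1,2,3,4,5,6,7,8,9,10,11,12}
(R ∪ (Q ∪ S)) Δ S = {1,2,3,4,7,8,10,11}
((R ∪ (Q ∪ S)) Δ S) ∪ Q = {1,2,3,4,5,6,7,8,10,11}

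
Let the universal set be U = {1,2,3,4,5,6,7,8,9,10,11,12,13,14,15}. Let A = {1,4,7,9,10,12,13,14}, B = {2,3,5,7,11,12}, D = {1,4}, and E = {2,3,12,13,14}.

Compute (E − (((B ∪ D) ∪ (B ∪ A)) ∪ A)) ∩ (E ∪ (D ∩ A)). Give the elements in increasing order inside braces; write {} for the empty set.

B ∪ D = {1,2,3,4,5,7,11,12}
B ∪ A = {1,2,3,4,5,7,9,10,11,12,13,14}
(B ∪ D) ∪ (B ∪ A) = {1,2,3,4,5,7,9,10,11,12,13,14}
((B ∪ D) ∪ (B ∪ A)) ∪ A = {1,2,3,4,5,7,9,10,11,12,13,14}
E − (((B ∪ D) ∪ (B ∪ A)) ∪ A) = {}
D ∩ A = {1,4}
E ∪ (D ∩ A) = {1,2,3,4,12,13,14}
(E − (((B ∪ D) ∪ (B ∪ A)) ∪ A)) ∩ (E ∪ (D ∩ A)) = {}

{}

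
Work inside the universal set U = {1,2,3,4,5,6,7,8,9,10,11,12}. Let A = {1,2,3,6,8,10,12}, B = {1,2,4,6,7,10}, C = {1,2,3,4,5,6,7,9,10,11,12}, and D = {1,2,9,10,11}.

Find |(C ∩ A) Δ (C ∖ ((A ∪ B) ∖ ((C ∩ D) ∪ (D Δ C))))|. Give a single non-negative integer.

5

C ∩ A = {1,2,3,6,10,12}
A ∪ B = {1,2,3,4,6,7,8,10,12}
C ∩ D = {1,2,9,10,11}
D Δ C = {3,4,5,6,7,12}
(C ∩ D) ∪ (D Δ C) = {1,2,3,4,5,6,7,9,10,11,12}
(A ∪ B) ∖ ((C ∩ D) ∪ (D Δ C)) = {8}
C ∖ ((A ∪ B) ∖ ((C ∩ D) ∪ (D Δ C))) = {1,2,3,4,5,6,7,9,10,11,12}
(C ∩ A) Δ (C ∖ ((A ∪ B) ∖ ((C ∩ D) ∪ (D Δ C)))) = {4,5,7,9,11}
|(C ∩ A) Δ (C ∖ ((A ∪ B) ∖ ((C ∩ D) ∪ (D Δ C))))| = 5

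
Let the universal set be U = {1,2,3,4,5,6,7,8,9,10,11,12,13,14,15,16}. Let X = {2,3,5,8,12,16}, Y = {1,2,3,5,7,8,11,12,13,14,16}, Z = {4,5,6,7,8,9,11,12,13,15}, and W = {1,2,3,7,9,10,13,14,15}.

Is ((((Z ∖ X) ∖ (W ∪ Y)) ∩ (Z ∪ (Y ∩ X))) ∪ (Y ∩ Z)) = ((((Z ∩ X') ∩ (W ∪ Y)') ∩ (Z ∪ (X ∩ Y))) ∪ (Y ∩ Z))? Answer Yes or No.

Yes

Z ∖ X = {4,6,7,9,11,13,15}
W ∪ Y = {1,2,3,5,7,8,9,10,11,12,13,14,15,16}
(Z ∖ X) ∖ (W ∪ Y) = {4,6}
Y ∩ X = {2,3,5,8,12,16}
Z ∪ (Y ∩ X) = {2,3,4,5,6,7,8,9,11,12,13,15,16}
((Z ∖ X) ∖ (W ∪ Y)) ∩ (Z ∪ (Y ∩ X)) = {4,6}
Y ∩ Z = {5,7,8,11,12,13}
(((Z ∖ X) ∖ (W ∪ Y)) ∩ (Z ∪ (Y ∩ X))) ∪ (Y ∩ Z) = {4,5,6,7,8,11,12,13}
X' = {1,4,6,7,9,10,11,13,14,15}
Z ∩ X' = {4,6,7,9,11,13,15}
(W ∪ Y)' = {4,6}
(Z ∩ X') ∩ (W ∪ Y)' = {4,6}
X ∩ Y = {2,3,5,8,12,16}
Z ∪ (X ∩ Y) = {2,3,4,5,6,7,8,9,11,12,13,15,16}
((Z ∩ X') ∩ (W ∪ Y)') ∩ (Z ∪ (X ∩ Y)) = {4,6}
(((Z ∩ X') ∩ (W ∪ Y)') ∩ (Z ∪ (X ∩ Y))) ∪ (Y ∩ Z) = {4,5,6,7,8,11,12,13}
Both equal {4,5,6,7,8,11,12,13}, so (((Z ∖ X) ∖ (W ∪ Y)) ∩ (Z ∪ (Y ∩ X))) ∪ (Y ∩ Z) = (((Z ∩ X') ∩ (W ∪ Y)') ∩ (Z ∪ (X ∩ Y))) ∪ (Y ∩ Z).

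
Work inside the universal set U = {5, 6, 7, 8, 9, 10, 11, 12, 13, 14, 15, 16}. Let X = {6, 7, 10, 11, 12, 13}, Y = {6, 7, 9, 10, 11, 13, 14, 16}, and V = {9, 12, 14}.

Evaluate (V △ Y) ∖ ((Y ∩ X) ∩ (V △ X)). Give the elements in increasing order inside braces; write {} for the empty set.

{12, 16}

V △ Y = {6, 7, 10, 11, 12, 13, 16}
Y ∩ X = {6, 7, 10, 11, 13}
V △ X = {6, 7, 9, 10, 11, 13, 14}
(Y ∩ X) ∩ (V △ X) = {6, 7, 10, 11, 13}
(V △ Y) ∖ ((Y ∩ X) ∩ (V △ X)) = {12, 16}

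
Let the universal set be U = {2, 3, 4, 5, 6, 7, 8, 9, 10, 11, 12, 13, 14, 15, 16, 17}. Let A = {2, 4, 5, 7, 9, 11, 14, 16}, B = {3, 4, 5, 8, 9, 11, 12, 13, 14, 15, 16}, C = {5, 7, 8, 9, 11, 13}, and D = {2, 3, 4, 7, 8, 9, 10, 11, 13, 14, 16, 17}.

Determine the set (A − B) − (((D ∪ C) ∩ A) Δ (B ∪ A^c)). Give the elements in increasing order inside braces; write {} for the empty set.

{}

A − B = {2, 7}
D ∪ C = {2, 3, 4, 5, 7, 8, 9, 10, 11, 13, 14, 16, 17}
(D ∪ C) ∩ A = {2, 4, 5, 7, 9, 11, 14, 16}
A^c = {3, 6, 8, 10, 12, 13, 15, 17}
B ∪ A^c = {3, 4, 5, 6, 8, 9, 10, 11, 12, 13, 14, 15, 16, 17}
((D ∪ C) ∩ A) Δ (B ∪ A^c) = {2, 3, 6, 7, 8, 10, 12, 13, 15, 17}
(A − B) − (((D ∪ C) ∩ A) Δ (B ∪ A^c)) = {}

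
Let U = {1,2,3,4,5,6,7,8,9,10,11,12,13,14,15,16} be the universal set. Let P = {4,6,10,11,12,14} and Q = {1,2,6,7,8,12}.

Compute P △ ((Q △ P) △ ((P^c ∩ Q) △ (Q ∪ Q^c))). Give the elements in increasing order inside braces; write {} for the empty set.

{1,2,3,4,5,7,8,9,10,11,13,14,15,16}

Q △ P = {1,2,4,7,8,10,11,14}
P^c = {1,2,3,5,7,8,9,13,15,16}
P^c ∩ Q = {1,2,7,8}
Q^c = {3,4,5,9,10,11,13,14,15,16}
Q ∪ Q^c = {1,2,3,4,5,6,7,8,9,10,11,12,13,14,15,16}
(P^c ∩ Q) △ (Q ∪ Q^c) = {3,4,5,6,9,10,11,12,13,14,15,16}
(Q △ P) △ ((P^c ∩ Q) △ (Q ∪ Q^c)) = {1,2,3,5,6,7,8,9,12,13,15,16}
P △ ((Q △ P) △ ((P^c ∩ Q) △ (Q ∪ Q^c))) = {1,2,3,4,5,7,8,9,10,11,13,14,15,16}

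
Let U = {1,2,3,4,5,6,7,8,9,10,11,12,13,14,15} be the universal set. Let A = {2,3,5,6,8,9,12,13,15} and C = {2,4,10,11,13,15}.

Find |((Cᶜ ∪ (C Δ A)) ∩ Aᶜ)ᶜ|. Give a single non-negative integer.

Cᶜ = {1,3,5,6,7,8,9,12,14}
C Δ A = {3,4,5,6,8,9,10,11,12}
Cᶜ ∪ (C Δ A) = {1,3,4,5,6,7,8,9,10,11,12,14}
Aᶜ = {1,4,7,10,11,14}
(Cᶜ ∪ (C Δ A)) ∩ Aᶜ = {1,4,7,10,11,14}
((Cᶜ ∪ (C Δ A)) ∩ Aᶜ)ᶜ = {2,3,5,6,8,9,12,13,15}
|((Cᶜ ∪ (C Δ A)) ∩ Aᶜ)ᶜ| = 9

9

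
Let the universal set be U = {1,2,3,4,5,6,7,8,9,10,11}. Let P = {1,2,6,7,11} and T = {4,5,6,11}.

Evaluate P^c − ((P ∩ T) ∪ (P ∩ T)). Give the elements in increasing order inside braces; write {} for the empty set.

{3,4,5,8,9,10}

P^c = {3,4,5,8,9,10}
P ∩ T = {6,11}
(P ∩ T) ∪ (P ∩ T) = {6,11}
P^c − ((P ∩ T) ∪ (P ∩ T)) = {3,4,5,8,9,10}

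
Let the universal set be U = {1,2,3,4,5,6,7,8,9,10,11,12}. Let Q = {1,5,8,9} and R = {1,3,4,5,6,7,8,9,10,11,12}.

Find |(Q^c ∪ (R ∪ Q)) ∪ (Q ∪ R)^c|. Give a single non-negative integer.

12

Q^c = {2,3,4,6,7,10,11,12}
R ∪ Q = {1,3,4,5,6,7,8,9,10,11,12}
Q^c ∪ (R ∪ Q) = {1,2,3,4,5,6,7,8,9,10,11,12}
Q ∪ R = {1,3,4,5,6,7,8,9,10,11,12}
(Q ∪ R)^c = {2}
(Q^c ∪ (R ∪ Q)) ∪ (Q ∪ R)^c = {1,2,3,4,5,6,7,8,9,10,11,12}
|(Q^c ∪ (R ∪ Q)) ∪ (Q ∪ R)^c| = 12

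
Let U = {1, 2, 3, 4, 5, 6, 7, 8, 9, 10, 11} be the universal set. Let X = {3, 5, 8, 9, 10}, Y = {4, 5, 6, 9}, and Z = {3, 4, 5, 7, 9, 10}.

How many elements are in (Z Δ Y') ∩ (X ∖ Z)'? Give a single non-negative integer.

Y' = {1, 2, 3, 7, 8, 10, 11}
Z Δ Y' = {1, 2, 4, 5, 8, 9, 11}
X ∖ Z = {8}
(X ∖ Z)' = {1, 2, 3, 4, 5, 6, 7, 9, 10, 11}
(Z Δ Y') ∩ (X ∖ Z)' = {1, 2, 4, 5, 9, 11}
|(Z Δ Y') ∩ (X ∖ Z)'| = 6

6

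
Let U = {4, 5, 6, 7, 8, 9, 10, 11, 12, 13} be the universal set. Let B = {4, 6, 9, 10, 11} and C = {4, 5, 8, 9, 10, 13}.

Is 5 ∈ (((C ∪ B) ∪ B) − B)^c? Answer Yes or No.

No

5 ∈ C and 5 ∉ B, so 5 ∈ C ∪ B
5 ∈ (C ∪ B) and 5 ∉ B, so 5 ∈ (C ∪ B) ∪ B
5 ∈ ((C ∪ B) ∪ B) and 5 ∉ B, so 5 ∈ ((C ∪ B) ∪ B) − B
5 ∉ (((C ∪ B) ∪ B) − B)^c since 5 ∈ (((C ∪ B) ∪ B) − B)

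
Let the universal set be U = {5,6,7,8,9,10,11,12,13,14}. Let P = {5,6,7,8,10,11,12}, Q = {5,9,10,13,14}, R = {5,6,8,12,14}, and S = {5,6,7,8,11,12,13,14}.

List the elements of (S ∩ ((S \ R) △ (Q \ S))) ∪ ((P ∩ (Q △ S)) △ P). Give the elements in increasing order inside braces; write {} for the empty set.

{5,7,11,13}

S \ R = {7,11,13}
Q \ S = {9,10}
(S \ R) △ (Q \ S) = {7,9,10,11,13}
S ∩ ((S \ R) △ (Q \ S)) = {7,11,13}
Q △ S = {6,7,8,9,10,11,12}
P ∩ (Q △ S) = {6,7,8,10,11,12}
(P ∩ (Q △ S)) △ P = {5}
(S ∩ ((S \ R) △ (Q \ S))) ∪ ((P ∩ (Q △ S)) △ P) = {5,7,11,13}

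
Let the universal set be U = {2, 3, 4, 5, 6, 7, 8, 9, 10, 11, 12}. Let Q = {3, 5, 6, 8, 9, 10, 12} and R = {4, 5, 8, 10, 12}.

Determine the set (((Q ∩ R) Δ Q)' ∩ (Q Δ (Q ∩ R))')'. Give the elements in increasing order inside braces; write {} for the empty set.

Q ∩ R = {5, 8, 10, 12}
(Q ∩ R) Δ Q = {3, 6, 9}
((Q ∩ R) Δ Q)' = {2, 4, 5, 7, 8, 10, 11, 12}
Q Δ (Q ∩ R) = {3, 6, 9}
(Q Δ (Q ∩ R))' = {2, 4, 5, 7, 8, 10, 11, 12}
((Q ∩ R) Δ Q)' ∩ (Q Δ (Q ∩ R))' = {2, 4, 5, 7, 8, 10, 11, 12}
(((Q ∩ R) Δ Q)' ∩ (Q Δ (Q ∩ R))')' = {3, 6, 9}

{3, 6, 9}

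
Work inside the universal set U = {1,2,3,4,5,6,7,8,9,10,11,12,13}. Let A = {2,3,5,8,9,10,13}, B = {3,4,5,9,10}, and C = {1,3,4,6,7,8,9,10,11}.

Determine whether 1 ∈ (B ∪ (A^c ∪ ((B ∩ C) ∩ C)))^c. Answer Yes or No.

No

1 ∉ A, so 1 ∈ A^c
1 ∉ B and 1 ∈ C, so 1 ∉ B ∩ C
1 ∉ (B ∩ C) and 1 ∈ C, so 1 ∉ (B ∩ C) ∩ C
1 ∈ A^c and 1 ∉ ((B ∩ C) ∩ C), so 1 ∈ A^c ∪ ((B ∩ C) ∩ C)
1 ∉ B and 1 ∈ (A^c ∪ ((B ∩ C) ∩ C)), so 1 ∈ B ∪ (A^c ∪ ((B ∩ C) ∩ C))
1 ∉ (B ∪ (A^c ∪ ((B ∩ C) ∩ C)))^c since 1 ∈ (B ∪ (A^c ∪ ((B ∩ C) ∩ C)))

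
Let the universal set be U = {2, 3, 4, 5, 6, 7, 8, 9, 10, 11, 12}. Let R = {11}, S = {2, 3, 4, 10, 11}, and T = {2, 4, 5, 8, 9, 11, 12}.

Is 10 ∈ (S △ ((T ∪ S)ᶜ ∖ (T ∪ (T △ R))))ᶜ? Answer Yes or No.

No

10 ∉ T and 10 ∈ S, so 10 ∈ T ∪ S
10 ∉ (T ∪ S)ᶜ since 10 ∈ (T ∪ S)
10 ∉ T and 10 ∉ R, so 10 ∉ T △ R
10 ∉ T and 10 ∉ (T △ R), so 10 ∉ T ∪ (T △ R)
10 ∉ (T ∪ S)ᶜ and 10 ∉ (T ∪ (T △ R)), so 10 ∉ (T ∪ S)ᶜ ∖ (T ∪ (T △ R))
10 ∈ S and 10 ∉ ((T ∪ S)ᶜ ∖ (T ∪ (T △ R))), so 10 ∈ S △ ((T ∪ S)ᶜ ∖ (T ∪ (T △ R)))
10 ∉ (S △ ((T ∪ S)ᶜ ∖ (T ∪ (T △ R))))ᶜ since 10 ∈ (S △ ((T ∪ S)ᶜ ∖ (T ∪ (T △ R))))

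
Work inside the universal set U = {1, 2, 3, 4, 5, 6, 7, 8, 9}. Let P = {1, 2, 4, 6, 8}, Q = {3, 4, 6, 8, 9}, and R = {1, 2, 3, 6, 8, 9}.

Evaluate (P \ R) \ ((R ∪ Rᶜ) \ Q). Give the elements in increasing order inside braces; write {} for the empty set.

P \ R = {4}
Rᶜ = {4, 5, 7}
R ∪ Rᶜ = {1, 2, 3, 4, 5, 6, 7, 8, 9}
(R ∪ Rᶜ) \ Q = {1, 2, 5, 7}
(P \ R) \ ((R ∪ Rᶜ) \ Q) = {4}

{4}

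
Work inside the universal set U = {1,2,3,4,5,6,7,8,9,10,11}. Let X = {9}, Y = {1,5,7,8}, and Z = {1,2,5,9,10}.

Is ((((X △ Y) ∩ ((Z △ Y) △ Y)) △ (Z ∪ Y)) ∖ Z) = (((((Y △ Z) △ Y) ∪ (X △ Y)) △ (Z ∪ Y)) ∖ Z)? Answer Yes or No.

No

X △ Y = {1,5,7,8,9}
Z △ Y = {2,7,8,9,10}
(Z △ Y) △ Y = {1,2,5,9,10}
(X △ Y) ∩ ((Z △ Y) △ Y) = {1,5,9}
Z ∪ Y = {1,2,5,7,8,9,10}
((X △ Y) ∩ ((Z △ Y) △ Y)) △ (Z ∪ Y) = {2,7,8,10}
(((X △ Y) ∩ ((Z △ Y) △ Y)) △ (Z ∪ Y)) ∖ Z = {7,8}
Y △ Z = {2,7,8,9,10}
(Y △ Z) △ Y = {1,2,5,9,10}
((Y △ Z) △ Y) ∪ (X △ Y) = {1,2,5,7,8,9,10}
(((Y △ Z) △ Y) ∪ (X △ Y)) △ (Z ∪ Y) = {}
((((Y △ Z) △ Y) ∪ (X △ Y)) △ (Z ∪ Y)) ∖ Z = {}
7 ∈ (((X △ Y) ∩ ((Z △ Y) △ Y)) △ (Z ∪ Y)) ∖ Z but 7 ∉ ((((Y △ Z) △ Y) ∪ (X △ Y)) △ (Z ∪ Y)) ∖ Z, so they differ.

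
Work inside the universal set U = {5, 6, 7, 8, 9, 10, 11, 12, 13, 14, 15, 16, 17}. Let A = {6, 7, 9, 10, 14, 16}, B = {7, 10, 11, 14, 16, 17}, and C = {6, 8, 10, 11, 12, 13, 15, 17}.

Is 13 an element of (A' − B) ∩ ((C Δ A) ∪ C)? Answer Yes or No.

Yes

13 ∉ A, so 13 ∈ A'
13 ∈ A' and 13 ∉ B, so 13 ∈ A' − B
13 ∈ C and 13 ∉ A, so 13 ∈ C Δ A
13 ∈ (C Δ A) and 13 ∈ C, so 13 ∈ (C Δ A) ∪ C
13 ∈ (A' − B) and 13 ∈ ((C Δ A) ∪ C), so 13 ∈ (A' − B) ∩ ((C Δ A) ∪ C)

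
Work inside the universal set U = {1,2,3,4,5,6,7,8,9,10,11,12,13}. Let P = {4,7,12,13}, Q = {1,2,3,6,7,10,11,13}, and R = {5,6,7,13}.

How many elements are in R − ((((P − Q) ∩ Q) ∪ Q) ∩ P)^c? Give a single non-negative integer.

P − Q = {4,12}
(P − Q) ∩ Q = {}
((P − Q) ∩ Q) ∪ Q = {1,2,3,6,7,10,11,13}
(((P − Q) ∩ Q) ∪ Q) ∩ P = {7,13}
((((P − Q) ∩ Q) ∪ Q) ∩ P)^c = {1,2,3,4,5,6,8,9,10,11,12}
R − ((((P − Q) ∩ Q) ∪ Q) ∩ P)^c = {7,13}
|R − ((((P − Q) ∩ Q) ∪ Q) ∩ P)^c| = 2

2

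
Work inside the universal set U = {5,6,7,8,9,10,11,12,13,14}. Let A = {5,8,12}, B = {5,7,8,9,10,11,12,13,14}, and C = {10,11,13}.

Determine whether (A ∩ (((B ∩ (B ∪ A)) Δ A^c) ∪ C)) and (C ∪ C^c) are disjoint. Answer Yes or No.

B ∪ A = {5,7,8,9,10,11,12,13,14}
B ∩ (B ∪ A) = {5,7,8,9,10,11,12,13,14}
A^c = {6,7,9,10,11,13,14}
(B ∩ (B ∪ A)) Δ A^c = {5,6,8,12}
((B ∩ (B ∪ A)) Δ A^c) ∪ C = {5,6,8,10,11,12,13}
A ∩ (((B ∩ (B ∪ A)) Δ A^c) ∪ C) = {5,8,12}
C^c = {5,6,7,8,9,12,14}
C ∪ C^c = {5,6,7,8,9,10,11,12,13,14}
5 lies in both, so they are not disjoint.

No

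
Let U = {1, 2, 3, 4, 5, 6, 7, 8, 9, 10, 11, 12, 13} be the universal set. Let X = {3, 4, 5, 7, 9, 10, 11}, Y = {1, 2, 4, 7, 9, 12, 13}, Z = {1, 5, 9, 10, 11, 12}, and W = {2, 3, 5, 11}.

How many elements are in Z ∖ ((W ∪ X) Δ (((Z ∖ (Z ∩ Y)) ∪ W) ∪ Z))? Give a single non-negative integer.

4

W ∪ X = {2, 3, 4, 5, 7, 9, 10, 11}
Z ∩ Y = {1, 9, 12}
Z ∖ (Z ∩ Y) = {5, 10, 11}
(Z ∖ (Z ∩ Y)) ∪ W = {2, 3, 5, 10, 11}
((Z ∖ (Z ∩ Y)) ∪ W) ∪ Z = {1, 2, 3, 5, 9, 10, 11, 12}
(W ∪ X) Δ (((Z ∖ (Z ∩ Y)) ∪ W) ∪ Z) = {1, 4, 7, 12}
Z ∖ ((W ∪ X) Δ (((Z ∖ (Z ∩ Y)) ∪ W) ∪ Z)) = {5, 9, 10, 11}
|Z ∖ ((W ∪ X) Δ (((Z ∖ (Z ∩ Y)) ∪ W) ∪ Z))| = 4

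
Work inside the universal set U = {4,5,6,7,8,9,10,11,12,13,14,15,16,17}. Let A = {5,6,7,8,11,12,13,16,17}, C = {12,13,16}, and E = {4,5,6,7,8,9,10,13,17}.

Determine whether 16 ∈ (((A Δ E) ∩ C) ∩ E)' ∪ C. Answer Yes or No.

Yes

16 ∈ A and 16 ∉ E, so 16 ∈ A Δ E
16 ∈ (A Δ E) and 16 ∈ C, so 16 ∈ (A Δ E) ∩ C
16 ∈ ((A Δ E) ∩ C) and 16 ∉ E, so 16 ∉ ((A Δ E) ∩ C) ∩ E
16 ∈ (((A Δ E) ∩ C) ∩ E)' since 16 ∉ (((A Δ E) ∩ C) ∩ E)
16 ∈ (((A Δ E) ∩ C) ∩ E)' and 16 ∈ C, so 16 ∈ (((A Δ E) ∩ C) ∩ E)' ∪ C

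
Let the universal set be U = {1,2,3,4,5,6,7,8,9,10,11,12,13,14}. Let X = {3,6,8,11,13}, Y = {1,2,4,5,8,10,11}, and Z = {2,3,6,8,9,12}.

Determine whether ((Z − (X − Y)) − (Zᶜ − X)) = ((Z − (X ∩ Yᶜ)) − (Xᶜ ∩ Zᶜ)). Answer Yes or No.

X − Y = {3,6,13}
Z − (X − Y) = {2,8,9,12}
Zᶜ = {1,4,5,7,10,11,13,14}
Zᶜ − X = {1,4,5,7,10,14}
(Z − (X − Y)) − (Zᶜ − X) = {2,8,9,12}
Yᶜ = {3,6,7,9,12,13,14}
X ∩ Yᶜ = {3,6,13}
Z − (X ∩ Yᶜ) = {2,8,9,12}
Xᶜ = {1,2,4,5,7,9,10,12,14}
Xᶜ ∩ Zᶜ = {1,4,5,7,10,14}
(Z − (X ∩ Yᶜ)) − (Xᶜ ∩ Zᶜ) = {2,8,9,12}
Both equal {2,8,9,12}, so (Z − (X − Y)) − (Zᶜ − X) = (Z − (X ∩ Yᶜ)) − (Xᶜ ∩ Zᶜ).

Yes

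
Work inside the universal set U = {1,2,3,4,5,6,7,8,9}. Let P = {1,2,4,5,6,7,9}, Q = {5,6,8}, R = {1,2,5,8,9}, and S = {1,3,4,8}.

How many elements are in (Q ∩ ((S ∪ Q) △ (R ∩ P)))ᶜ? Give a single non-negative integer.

S ∪ Q = {1,3,4,5,6,8}
R ∩ P = {1,2,5,9}
(S ∪ Q) △ (R ∩ P) = {2,3,4,6,8,9}
Q ∩ ((S ∪ Q) △ (R ∩ P)) = {6,8}
(Q ∩ ((S ∪ Q) △ (R ∩ P)))ᶜ = {1,2,3,4,5,7,9}
|(Q ∩ ((S ∪ Q) △ (R ∩ P)))ᶜ| = 7

7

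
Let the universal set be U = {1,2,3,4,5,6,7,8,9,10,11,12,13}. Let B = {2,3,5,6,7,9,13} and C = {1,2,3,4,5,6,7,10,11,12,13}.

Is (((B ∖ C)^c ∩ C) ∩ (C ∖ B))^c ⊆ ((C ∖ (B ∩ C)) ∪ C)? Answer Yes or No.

No

B ∖ C = {9}
(B ∖ C)^c = {1,2,3,4,5,6,7,8,10,11,12,13}
(B ∖ C)^c ∩ C = {1,2,3,4,5,6,7,10,11,12,13}
C ∖ B = {1,4,10,11,12}
((B ∖ C)^c ∩ C) ∩ (C ∖ B) = {1,4,10,11,12}
(((B ∖ C)^c ∩ C) ∩ (C ∖ B))^c = {2,3,5,6,7,8,9,13}
B ∩ C = {2,3,5,6,7,13}
C ∖ (B ∩ C) = {1,4,10,11,12}
(C ∖ (B ∩ C)) ∪ C = {1,2,3,4,5,6,7,10,11,12,13}
8 ∈ (((B ∖ C)^c ∩ C) ∩ (C ∖ B))^c but 8 ∉ (C ∖ (B ∩ C)) ∪ C, so the inclusion fails.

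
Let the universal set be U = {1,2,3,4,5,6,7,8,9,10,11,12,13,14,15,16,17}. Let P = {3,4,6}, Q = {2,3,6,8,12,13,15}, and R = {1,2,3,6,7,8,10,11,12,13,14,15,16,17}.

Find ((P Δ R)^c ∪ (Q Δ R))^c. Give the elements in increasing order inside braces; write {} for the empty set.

{2,4,8,12,13,15}

P Δ R = {1,2,4,7,8,10,11,12,13,14,15,16,17}
(P Δ R)^c = {3,5,6,9}
Q Δ R = {1,7,10,11,14,16,17}
(P Δ R)^c ∪ (Q Δ R) = {1,3,5,6,7,9,10,11,14,16,17}
((P Δ R)^c ∪ (Q Δ R))^c = {2,4,8,12,13,15}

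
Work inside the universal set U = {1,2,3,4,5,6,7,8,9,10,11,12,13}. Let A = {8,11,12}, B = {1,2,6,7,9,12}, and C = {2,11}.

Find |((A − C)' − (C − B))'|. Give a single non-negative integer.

3

A − C = {8,12}
(A − C)' = {1,2,3,4,5,6,7,9,10,11,13}
C − B = {11}
(A − C)' − (C − B) = {1,2,3,4,5,6,7,9,10,13}
((A − C)' − (C − B))' = {8,11,12}
|((A − C)' − (C − B))'| = 3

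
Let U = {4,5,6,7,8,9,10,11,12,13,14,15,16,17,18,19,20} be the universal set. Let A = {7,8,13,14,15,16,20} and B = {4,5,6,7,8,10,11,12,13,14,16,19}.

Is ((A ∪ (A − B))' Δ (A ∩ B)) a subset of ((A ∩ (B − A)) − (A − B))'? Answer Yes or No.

A − B = {15,20}
A ∪ (A − B) = {7,8,13,14,15,16,20}
(A ∪ (A − B))' = {4,5,6,9,10,11,12,17,18,19}
A ∩ B = {7,8,13,14,16}
(A ∪ (A − B))' Δ (A ∩ B) = {4,5,6,7,8,9,10,11,12,13,14,16,17,18,19}
B − A = {4,5,6,10,11,12,19}
A ∩ (B − A) = {}
(A ∩ (B − A)) − (A − B) = {}
((A ∩ (B − A)) − (A − B))' = {4,5,6,7,8,9,10,11,12,13,14,15,16,17,18,19,20}
Every element of {4,5,6,7,8,9,10,11,12,13,14,16,17,18,19} is in {4,5,6,7,8,9,10,11,12,13,14,15,16,17,18,19,20}, so (A ∪ (A − B))' Δ (A ∩ B) ⊆ ((A ∩ (B − A)) − (A − B))'.

Yes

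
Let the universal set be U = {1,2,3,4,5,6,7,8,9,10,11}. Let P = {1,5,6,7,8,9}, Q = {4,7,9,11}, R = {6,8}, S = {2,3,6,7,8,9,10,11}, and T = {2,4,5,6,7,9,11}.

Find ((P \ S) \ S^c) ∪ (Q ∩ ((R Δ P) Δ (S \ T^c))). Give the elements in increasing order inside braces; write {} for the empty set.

{11}

P \ S = {1,5}
S^c = {1,4,5}
(P \ S) \ S^c = {}
R Δ P = {1,5,7,9}
T^c = {1,3,8,10}
S \ T^c = {2,6,7,9,11}
(R Δ P) Δ (S \ T^c) = {1,2,5,6,11}
Q ∩ ((R Δ P) Δ (S \ T^c)) = {11}
((P \ S) \ S^c) ∪ (Q ∩ ((R Δ P) Δ (S \ T^c))) = {11}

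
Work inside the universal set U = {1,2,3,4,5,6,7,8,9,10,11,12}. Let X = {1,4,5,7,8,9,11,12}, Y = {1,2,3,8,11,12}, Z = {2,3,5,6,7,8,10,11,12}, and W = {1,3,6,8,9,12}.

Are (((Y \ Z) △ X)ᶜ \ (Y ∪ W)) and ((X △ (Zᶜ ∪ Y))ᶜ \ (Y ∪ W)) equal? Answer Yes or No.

Y \ Z = {1}
(Y \ Z) △ X = {4,5,7,8,9,11,12}
((Y \ Z) △ X)ᶜ = {1,2,3,6,10}
Y ∪ W = {1,2,3,6,8,9,11,12}
((Y \ Z) △ X)ᶜ \ (Y ∪ W) = {10}
Zᶜ = {1,4,9}
Zᶜ ∪ Y = {1,2,3,4,8,9,11,12}
X △ (Zᶜ ∪ Y) = {2,3,5,7}
(X △ (Zᶜ ∪ Y))ᶜ = {1,4,6,8,9,10,11,12}
(X △ (Zᶜ ∪ Y))ᶜ \ (Y ∪ W) = {4,10}
4 ∈ (X △ (Zᶜ ∪ Y))ᶜ \ (Y ∪ W) but 4 ∉ ((Y \ Z) △ X)ᶜ \ (Y ∪ W), so they differ.

No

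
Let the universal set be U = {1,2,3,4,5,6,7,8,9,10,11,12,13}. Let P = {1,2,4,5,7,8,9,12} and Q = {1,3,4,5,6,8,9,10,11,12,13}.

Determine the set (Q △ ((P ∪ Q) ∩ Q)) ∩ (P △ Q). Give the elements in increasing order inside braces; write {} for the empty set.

P ∪ Q = {1,2,3,4,5,6,7,8,9,10,11,12,13}
(P ∪ Q) ∩ Q = {1,3,4,5,6,8,9,10,11,12,13}
Q △ ((P ∪ Q) ∩ Q) = {}
P △ Q = {2,3,6,7,10,11,13}
(Q △ ((P ∪ Q) ∩ Q)) ∩ (P △ Q) = {}

{}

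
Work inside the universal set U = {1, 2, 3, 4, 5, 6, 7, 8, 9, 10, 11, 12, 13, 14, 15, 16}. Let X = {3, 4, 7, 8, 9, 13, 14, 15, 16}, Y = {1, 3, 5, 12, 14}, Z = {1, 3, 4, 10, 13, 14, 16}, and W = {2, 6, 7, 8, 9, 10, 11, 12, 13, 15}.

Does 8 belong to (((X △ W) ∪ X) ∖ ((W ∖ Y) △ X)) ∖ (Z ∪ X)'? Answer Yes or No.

8 ∈ X and 8 ∈ W, so 8 ∉ X △ W
8 ∉ (X △ W) and 8 ∈ X, so 8 ∈ (X △ W) ∪ X
8 ∈ W and 8 ∉ Y, so 8 ∈ W ∖ Y
8 ∈ (W ∖ Y) and 8 ∈ X, so 8 ∉ (W ∖ Y) △ X
8 ∈ ((X △ W) ∪ X) and 8 ∉ ((W ∖ Y) △ X), so 8 ∈ ((X △ W) ∪ X) ∖ ((W ∖ Y) △ X)
8 ∉ Z and 8 ∈ X, so 8 ∈ Z ∪ X
8 ∉ (Z ∪ X)' since 8 ∈ (Z ∪ X)
8 ∈ (((X △ W) ∪ X) ∖ ((W ∖ Y) △ X)) and 8 ∉ (Z ∪ X)', so 8 ∈ (((X △ W) ∪ X) ∖ ((W ∖ Y) △ X)) ∖ (Z ∪ X)'

Yes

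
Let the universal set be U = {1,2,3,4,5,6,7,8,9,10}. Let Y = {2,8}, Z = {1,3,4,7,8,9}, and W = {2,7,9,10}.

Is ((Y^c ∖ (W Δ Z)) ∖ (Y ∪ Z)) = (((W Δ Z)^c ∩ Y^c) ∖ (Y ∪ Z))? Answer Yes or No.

Y^c = {1,3,4,5,6,7,9,10}
W Δ Z = {1,2,3,4,8,10}
Y^c ∖ (W Δ Z) = {5,6,7,9}
Y ∪ Z = {1,2,3,4,7,8,9}
(Y^c ∖ (W Δ Z)) ∖ (Y ∪ Z) = {5,6}
(W Δ Z)^c = {5,6,7,9}
(W Δ Z)^c ∩ Y^c = {5,6,7,9}
((W Δ Z)^c ∩ Y^c) ∖ (Y ∪ Z) = {5,6}
Both equal {5,6}, so (Y^c ∖ (W Δ Z)) ∖ (Y ∪ Z) = ((W Δ Z)^c ∩ Y^c) ∖ (Y ∪ Z).

Yes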